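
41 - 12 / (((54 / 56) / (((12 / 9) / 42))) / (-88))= 6137 / 81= 75.77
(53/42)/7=53/294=0.18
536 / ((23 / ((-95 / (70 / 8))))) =-40736 / 161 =-253.02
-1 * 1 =-1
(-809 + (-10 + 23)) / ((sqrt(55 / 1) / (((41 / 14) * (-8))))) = 130544 * sqrt(55) / 385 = 2514.65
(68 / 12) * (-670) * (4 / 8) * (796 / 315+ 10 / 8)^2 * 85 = -438534792403 / 190512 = -2301874.91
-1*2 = -2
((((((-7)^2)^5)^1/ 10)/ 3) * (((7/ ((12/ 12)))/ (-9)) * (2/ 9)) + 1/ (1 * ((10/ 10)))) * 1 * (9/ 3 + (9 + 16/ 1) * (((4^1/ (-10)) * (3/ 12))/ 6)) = -15324272842/ 3645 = -4204190.08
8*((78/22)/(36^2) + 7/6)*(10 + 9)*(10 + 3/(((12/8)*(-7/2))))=1675.92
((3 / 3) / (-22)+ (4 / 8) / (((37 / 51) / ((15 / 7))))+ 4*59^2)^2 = 1573990886990916 / 8116801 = 193917639.10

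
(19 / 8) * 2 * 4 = 19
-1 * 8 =-8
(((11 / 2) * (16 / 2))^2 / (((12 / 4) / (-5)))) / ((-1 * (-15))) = -1936 / 9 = -215.11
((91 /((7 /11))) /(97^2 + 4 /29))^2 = 17197609 /74455308225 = 0.00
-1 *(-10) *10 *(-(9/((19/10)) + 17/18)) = -97150/171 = -568.13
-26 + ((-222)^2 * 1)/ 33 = 16142/ 11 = 1467.45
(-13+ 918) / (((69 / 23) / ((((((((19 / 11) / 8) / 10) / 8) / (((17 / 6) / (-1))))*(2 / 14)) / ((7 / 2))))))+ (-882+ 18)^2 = 218884567697 / 293216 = 746495.99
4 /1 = 4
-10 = -10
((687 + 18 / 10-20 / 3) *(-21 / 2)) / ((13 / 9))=-322308 / 65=-4958.58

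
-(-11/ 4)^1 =11/ 4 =2.75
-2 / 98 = -1 / 49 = -0.02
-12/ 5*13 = -156/ 5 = -31.20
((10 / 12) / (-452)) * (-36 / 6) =5 / 452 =0.01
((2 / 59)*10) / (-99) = -20 / 5841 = -0.00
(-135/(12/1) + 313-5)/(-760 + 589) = -1187/684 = -1.74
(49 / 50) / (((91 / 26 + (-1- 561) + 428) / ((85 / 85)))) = -0.01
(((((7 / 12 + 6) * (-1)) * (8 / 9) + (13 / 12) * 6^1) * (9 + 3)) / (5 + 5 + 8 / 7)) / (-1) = -245 / 351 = -0.70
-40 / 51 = -0.78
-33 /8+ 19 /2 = 5.38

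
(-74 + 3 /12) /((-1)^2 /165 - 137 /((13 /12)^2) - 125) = 8226075 /26962304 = 0.31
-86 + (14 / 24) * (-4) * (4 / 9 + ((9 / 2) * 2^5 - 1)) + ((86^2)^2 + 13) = 1476911024 / 27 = 54700408.30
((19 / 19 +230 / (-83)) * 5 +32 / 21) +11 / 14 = -22819 / 3486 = -6.55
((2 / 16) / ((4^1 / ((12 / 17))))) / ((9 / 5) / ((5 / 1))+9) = 25 / 10608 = 0.00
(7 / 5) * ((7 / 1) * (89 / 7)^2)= 1584.20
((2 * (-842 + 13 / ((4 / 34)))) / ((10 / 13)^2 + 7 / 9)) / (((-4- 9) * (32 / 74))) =6333327 / 33328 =190.03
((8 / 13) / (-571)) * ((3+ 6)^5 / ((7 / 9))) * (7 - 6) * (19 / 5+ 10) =-293355432 / 259805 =-1129.14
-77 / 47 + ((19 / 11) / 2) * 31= 25989 / 1034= 25.13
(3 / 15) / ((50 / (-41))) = -41 / 250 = -0.16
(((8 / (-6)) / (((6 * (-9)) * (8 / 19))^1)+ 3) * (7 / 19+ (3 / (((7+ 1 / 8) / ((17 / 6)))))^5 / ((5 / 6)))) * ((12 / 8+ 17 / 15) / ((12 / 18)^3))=256578666890419 / 2888121873600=88.84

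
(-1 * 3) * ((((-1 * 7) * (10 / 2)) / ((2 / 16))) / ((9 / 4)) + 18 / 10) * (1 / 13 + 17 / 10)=424963 / 650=653.79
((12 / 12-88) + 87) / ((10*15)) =0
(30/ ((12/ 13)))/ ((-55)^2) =13/ 1210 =0.01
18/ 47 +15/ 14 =957/ 658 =1.45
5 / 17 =0.29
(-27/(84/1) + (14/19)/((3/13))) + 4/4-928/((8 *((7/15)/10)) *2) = -1977421/1596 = -1238.99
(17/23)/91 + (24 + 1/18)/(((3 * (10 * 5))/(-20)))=-903974/282555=-3.20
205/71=2.89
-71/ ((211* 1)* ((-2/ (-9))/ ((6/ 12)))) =-639/ 844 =-0.76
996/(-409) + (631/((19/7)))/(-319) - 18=-52464391/2478949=-21.16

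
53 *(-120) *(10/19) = -63600/19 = -3347.37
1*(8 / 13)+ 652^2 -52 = 5525684 / 13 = 425052.62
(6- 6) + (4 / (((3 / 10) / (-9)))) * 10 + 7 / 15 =-17993 / 15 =-1199.53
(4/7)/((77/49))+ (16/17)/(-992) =4205/11594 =0.36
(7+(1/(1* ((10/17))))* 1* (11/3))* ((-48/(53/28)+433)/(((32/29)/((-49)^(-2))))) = 49747673/24432576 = 2.04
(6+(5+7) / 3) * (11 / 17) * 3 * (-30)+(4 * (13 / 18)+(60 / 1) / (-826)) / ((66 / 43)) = -1210517846 / 2085237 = -580.52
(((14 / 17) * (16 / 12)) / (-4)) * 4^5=-14336 / 51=-281.10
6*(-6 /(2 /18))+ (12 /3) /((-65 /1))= -21064 /65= -324.06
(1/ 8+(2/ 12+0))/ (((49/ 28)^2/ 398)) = 796/ 21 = 37.90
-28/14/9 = -2/9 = -0.22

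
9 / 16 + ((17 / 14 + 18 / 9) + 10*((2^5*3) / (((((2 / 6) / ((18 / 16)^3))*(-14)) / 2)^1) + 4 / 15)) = -194665 / 336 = -579.36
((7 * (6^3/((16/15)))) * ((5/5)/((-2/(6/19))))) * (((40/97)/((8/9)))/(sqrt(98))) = -54675 * sqrt(2)/7372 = -10.49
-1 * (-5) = 5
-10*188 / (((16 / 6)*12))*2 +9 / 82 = -4813 / 41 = -117.39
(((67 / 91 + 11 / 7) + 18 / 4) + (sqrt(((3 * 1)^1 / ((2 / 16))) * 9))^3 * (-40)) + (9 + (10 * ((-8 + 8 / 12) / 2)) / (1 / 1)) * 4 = -51840 * sqrt(6) - 8101 / 78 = -127085.41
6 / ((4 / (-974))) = -1461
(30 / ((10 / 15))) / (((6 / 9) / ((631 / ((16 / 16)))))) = 85185 / 2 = 42592.50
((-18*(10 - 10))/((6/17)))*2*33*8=0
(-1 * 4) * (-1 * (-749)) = -2996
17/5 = 3.40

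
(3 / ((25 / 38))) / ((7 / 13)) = 1482 / 175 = 8.47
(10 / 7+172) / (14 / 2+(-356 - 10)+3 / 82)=-0.48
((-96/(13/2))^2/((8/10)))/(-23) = -46080/3887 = -11.85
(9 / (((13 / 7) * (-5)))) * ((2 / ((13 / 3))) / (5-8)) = 126 / 845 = 0.15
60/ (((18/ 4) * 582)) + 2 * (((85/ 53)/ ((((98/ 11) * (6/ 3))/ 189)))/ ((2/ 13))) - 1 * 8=213.17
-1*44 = -44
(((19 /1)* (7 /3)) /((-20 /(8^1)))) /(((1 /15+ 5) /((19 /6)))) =-133 /12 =-11.08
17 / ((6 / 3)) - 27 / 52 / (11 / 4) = 2377 / 286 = 8.31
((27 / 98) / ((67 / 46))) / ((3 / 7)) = 207 / 469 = 0.44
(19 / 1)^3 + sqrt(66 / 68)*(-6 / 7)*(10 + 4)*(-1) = 6*sqrt(1122) / 17 + 6859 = 6870.82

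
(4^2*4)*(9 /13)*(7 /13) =4032 /169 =23.86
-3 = -3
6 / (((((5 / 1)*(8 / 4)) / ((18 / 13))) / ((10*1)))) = 108 / 13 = 8.31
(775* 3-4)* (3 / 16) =6963 / 16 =435.19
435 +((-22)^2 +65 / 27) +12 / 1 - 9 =24959 / 27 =924.41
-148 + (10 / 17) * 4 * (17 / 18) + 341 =1757 / 9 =195.22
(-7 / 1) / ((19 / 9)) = -63 / 19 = -3.32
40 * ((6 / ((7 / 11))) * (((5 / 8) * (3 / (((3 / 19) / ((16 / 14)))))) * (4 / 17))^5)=20918084352000000 / 167044756193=125224.43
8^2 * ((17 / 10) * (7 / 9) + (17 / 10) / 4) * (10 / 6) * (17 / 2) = 42772 / 27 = 1584.15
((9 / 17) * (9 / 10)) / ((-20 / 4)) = -81 / 850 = -0.10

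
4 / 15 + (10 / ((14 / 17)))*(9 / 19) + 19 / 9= 48656 / 5985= 8.13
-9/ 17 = -0.53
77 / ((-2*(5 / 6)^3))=-8316 / 125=-66.53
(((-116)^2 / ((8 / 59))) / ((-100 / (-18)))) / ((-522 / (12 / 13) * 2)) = -5133 / 325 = -15.79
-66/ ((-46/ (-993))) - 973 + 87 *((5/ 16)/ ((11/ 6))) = -4823009/ 2024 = -2382.91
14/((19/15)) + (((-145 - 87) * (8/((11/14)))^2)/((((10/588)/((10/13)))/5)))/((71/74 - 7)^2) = -296711886559970/1990563861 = -149059.22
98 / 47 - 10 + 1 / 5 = -1813 / 235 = -7.71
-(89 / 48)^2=-7921 / 2304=-3.44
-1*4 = -4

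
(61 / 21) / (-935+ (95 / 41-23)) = -2501 / 822843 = -0.00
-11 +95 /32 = -257 /32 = -8.03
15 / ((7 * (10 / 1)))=3 / 14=0.21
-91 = -91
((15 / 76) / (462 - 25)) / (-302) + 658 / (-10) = -3299877971 / 50150120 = -65.80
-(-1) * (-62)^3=-238328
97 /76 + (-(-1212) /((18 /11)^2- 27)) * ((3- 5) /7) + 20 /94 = 385752869 /24528924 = 15.73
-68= -68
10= 10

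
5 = 5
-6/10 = -3/5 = -0.60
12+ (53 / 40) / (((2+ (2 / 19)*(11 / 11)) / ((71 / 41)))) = 858697 / 65600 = 13.09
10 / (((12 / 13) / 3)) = 65 / 2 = 32.50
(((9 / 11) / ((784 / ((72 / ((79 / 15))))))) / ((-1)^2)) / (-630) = -27 / 1192268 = -0.00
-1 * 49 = -49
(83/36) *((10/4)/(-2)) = -415/144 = -2.88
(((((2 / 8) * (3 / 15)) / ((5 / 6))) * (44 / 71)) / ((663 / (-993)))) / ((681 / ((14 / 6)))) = -50974 / 267139275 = -0.00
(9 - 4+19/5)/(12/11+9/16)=7744/1455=5.32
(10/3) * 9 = 30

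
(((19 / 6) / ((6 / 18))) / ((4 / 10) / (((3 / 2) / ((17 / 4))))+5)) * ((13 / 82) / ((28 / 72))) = 33345 / 52808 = 0.63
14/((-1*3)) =-14/3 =-4.67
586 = 586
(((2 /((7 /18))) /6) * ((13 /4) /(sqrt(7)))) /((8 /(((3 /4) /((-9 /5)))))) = -65 * sqrt(7) /3136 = -0.05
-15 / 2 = -7.50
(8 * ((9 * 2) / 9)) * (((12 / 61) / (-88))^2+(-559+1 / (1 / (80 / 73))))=-293391440684 / 32867593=-8926.47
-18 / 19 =-0.95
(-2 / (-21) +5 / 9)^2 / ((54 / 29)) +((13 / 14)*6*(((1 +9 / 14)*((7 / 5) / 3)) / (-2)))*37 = -168875977 / 2143260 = -78.79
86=86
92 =92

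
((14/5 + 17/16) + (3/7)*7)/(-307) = -549/24560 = -0.02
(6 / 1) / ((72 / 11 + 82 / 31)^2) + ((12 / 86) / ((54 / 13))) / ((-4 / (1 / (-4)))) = 1111939285 / 15204387888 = 0.07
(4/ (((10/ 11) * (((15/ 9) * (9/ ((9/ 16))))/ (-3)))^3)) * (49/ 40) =-47544651/ 5120000000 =-0.01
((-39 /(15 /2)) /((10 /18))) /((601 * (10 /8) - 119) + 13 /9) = -8424 /570325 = -0.01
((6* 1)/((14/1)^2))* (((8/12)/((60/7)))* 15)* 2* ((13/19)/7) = 13/1862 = 0.01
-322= -322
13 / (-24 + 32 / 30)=-195 / 344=-0.57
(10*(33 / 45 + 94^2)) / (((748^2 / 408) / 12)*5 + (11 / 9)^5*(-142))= 480.01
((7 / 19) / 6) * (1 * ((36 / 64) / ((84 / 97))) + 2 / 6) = 1321 / 21888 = 0.06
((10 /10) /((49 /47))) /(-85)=-47 /4165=-0.01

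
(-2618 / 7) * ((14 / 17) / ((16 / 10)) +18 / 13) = -18469 / 26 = -710.35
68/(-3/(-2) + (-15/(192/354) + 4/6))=-2.67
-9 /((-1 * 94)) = 9 /94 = 0.10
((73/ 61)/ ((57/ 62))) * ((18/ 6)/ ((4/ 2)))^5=183303/ 18544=9.88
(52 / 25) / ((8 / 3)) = 39 / 50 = 0.78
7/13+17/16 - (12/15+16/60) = 1667/3120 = 0.53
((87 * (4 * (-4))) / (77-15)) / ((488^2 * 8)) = -87 / 7382464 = -0.00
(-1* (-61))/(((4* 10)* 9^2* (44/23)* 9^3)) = 1403/103926240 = 0.00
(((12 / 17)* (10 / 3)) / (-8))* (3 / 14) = -15 / 238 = -0.06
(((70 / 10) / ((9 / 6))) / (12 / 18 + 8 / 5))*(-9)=-315 / 17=-18.53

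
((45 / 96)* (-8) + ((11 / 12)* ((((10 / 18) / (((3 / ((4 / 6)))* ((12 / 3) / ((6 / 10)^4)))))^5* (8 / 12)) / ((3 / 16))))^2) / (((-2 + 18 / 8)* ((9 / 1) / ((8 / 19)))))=-81472098827362060546874758 / 116097740828990936279296875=-0.70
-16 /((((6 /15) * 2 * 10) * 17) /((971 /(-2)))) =971 /17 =57.12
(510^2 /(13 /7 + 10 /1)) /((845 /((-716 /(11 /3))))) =-782172720 /154297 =-5069.27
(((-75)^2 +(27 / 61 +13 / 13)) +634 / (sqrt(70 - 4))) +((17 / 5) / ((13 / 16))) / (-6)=317 * sqrt(66) / 33 +66918239 / 11895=5703.79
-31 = -31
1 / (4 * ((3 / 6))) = 1 / 2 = 0.50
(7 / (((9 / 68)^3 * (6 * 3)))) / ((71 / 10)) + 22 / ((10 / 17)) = 61.02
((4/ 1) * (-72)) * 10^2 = -28800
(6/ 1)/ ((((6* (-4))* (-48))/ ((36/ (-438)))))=-1/ 2336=-0.00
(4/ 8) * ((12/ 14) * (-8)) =-24/ 7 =-3.43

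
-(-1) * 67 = 67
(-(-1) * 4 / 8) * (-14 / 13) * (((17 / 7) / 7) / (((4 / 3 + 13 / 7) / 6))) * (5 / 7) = -1530 / 6097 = -0.25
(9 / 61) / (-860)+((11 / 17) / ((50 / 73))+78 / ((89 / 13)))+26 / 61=5065528597 / 396859900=12.76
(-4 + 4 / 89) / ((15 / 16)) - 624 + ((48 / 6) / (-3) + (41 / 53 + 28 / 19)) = -281702173 / 448115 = -628.64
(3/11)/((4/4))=3/11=0.27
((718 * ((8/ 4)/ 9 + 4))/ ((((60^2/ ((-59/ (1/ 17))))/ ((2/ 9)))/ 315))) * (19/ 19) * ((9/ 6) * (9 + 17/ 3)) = -526792651/ 405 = -1300722.60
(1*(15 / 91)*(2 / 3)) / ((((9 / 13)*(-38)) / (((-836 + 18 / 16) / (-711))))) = -33395 / 6808536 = -0.00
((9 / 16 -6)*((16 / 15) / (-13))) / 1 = 29 / 65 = 0.45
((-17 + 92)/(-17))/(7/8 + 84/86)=-2.38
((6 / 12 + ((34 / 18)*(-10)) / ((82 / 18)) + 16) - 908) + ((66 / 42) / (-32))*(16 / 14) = -7197865 / 8036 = -895.70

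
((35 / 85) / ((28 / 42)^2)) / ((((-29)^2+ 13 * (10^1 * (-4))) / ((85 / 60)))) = 7 / 1712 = 0.00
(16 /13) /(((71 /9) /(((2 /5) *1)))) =288 /4615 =0.06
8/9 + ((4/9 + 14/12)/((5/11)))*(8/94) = 2518/2115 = 1.19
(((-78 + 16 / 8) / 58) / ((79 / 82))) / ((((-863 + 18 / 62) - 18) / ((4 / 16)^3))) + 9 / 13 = 9007352945 / 13010167456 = 0.69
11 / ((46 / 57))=627 / 46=13.63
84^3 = 592704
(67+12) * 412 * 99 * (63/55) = 3690943.20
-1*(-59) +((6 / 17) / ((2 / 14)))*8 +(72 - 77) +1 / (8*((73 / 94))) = 366967 / 4964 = 73.93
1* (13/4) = 13/4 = 3.25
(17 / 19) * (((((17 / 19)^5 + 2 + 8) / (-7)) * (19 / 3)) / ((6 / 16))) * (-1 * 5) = 114.13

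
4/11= 0.36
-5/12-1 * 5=-5.42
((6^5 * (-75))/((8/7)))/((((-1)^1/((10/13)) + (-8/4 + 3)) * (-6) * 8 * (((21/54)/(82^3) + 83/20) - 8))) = 251217045000/27292711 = 9204.55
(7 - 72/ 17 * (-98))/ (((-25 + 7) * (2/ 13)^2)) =-1212575/ 1224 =-990.67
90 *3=270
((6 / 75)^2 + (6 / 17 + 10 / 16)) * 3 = 251007 / 85000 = 2.95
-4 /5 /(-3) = 4 /15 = 0.27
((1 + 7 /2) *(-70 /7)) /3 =-15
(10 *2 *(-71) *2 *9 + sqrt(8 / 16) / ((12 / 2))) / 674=-12780 / 337 + sqrt(2) / 8088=-37.92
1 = 1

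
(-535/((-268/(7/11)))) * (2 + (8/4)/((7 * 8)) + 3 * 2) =120375/11792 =10.21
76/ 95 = 4/ 5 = 0.80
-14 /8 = -1.75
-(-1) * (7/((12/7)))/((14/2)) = 7/12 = 0.58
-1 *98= -98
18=18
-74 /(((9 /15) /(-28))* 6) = 5180 /9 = 575.56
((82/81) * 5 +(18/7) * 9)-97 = -39007/567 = -68.80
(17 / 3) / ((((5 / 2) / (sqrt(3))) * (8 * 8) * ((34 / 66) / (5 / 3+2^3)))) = 319 * sqrt(3) / 480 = 1.15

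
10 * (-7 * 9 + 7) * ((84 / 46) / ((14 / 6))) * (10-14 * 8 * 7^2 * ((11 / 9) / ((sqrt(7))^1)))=-100800 / 23 + 9658880 * sqrt(7) / 23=1106704.11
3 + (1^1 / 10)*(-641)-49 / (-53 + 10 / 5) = -30671 / 510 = -60.14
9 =9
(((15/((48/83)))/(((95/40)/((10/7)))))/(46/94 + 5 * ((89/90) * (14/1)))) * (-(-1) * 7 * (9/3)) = 2633175/560272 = 4.70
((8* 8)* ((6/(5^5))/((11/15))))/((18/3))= 0.03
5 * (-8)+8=-32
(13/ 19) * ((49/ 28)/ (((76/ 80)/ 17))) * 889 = 6876415/ 361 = 19048.24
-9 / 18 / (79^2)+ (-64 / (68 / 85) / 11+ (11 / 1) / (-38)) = -9864005 / 1304369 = -7.56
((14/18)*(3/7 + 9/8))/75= 29/1800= 0.02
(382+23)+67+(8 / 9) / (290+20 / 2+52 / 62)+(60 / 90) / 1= 19836526 / 41967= 472.67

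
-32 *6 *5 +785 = -175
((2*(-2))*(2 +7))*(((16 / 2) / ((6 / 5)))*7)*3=-5040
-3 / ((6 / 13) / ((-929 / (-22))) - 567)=12077 / 2282509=0.01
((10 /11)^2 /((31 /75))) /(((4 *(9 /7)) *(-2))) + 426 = 9583181 /22506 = 425.81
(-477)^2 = 227529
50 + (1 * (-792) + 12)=-730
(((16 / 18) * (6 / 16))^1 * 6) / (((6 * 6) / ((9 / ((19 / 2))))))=1 / 19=0.05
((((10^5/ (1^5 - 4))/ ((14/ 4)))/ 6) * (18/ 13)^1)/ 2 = -100000/ 91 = -1098.90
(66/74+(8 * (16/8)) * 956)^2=320339020225/1369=233994901.55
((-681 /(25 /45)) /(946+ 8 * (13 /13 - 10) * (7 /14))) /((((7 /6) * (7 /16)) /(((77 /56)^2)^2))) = -269204067 /28537600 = -9.43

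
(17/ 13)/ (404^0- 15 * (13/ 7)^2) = -833/ 32318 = -0.03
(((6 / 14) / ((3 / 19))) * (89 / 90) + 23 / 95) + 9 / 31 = 1193567 / 371070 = 3.22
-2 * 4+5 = -3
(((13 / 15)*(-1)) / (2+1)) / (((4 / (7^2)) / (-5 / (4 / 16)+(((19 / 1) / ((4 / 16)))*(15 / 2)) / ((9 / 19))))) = -226135 / 54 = -4187.69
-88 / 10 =-44 / 5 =-8.80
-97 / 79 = -1.23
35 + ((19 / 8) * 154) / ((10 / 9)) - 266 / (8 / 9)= 2597 / 40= 64.92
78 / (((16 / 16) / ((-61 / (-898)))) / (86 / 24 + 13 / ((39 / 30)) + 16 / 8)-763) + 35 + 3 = 329435324 / 8692765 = 37.90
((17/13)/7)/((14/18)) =153/637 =0.24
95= 95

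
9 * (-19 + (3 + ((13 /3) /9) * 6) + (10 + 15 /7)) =-61 /7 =-8.71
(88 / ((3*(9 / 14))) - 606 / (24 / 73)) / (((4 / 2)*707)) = -194143 / 152712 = -1.27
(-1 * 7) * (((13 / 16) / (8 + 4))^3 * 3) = -15379 / 2359296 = -0.01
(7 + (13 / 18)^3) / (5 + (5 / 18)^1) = 43021 / 30780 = 1.40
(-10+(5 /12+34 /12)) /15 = -9 /20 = -0.45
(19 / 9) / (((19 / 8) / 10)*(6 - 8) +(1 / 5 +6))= 760 / 2061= 0.37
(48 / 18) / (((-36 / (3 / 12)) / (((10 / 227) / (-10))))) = 1 / 12258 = 0.00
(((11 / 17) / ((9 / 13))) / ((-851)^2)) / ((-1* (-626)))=143 / 69362523378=0.00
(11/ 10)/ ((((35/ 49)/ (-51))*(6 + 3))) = -1309/ 150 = -8.73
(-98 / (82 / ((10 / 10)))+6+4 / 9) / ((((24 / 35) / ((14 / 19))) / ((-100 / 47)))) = -11864125 / 988551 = -12.00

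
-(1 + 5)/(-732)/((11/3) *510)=1/228140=0.00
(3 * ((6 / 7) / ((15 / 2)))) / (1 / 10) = 24 / 7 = 3.43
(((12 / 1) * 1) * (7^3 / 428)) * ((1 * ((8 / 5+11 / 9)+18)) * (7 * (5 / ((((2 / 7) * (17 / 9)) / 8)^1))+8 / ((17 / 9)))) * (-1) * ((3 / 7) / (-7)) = 58322628 / 9095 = 6412.60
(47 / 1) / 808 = 47 / 808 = 0.06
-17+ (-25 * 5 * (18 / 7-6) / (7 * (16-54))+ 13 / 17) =-282456 / 15827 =-17.85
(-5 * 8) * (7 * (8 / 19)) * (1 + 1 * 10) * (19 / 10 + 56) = -75087.16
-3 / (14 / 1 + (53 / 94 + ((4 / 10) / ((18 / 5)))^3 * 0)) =-282 / 1369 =-0.21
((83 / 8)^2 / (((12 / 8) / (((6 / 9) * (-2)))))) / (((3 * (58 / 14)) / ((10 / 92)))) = -241115 / 288144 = -0.84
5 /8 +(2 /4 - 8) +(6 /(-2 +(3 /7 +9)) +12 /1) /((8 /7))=901 /208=4.33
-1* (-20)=20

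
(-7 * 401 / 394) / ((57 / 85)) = -238595 / 22458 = -10.62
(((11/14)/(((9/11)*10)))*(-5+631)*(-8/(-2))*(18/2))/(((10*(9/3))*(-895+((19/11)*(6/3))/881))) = -0.08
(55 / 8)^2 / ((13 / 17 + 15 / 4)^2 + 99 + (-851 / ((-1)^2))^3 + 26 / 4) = -874225 / 11398990934972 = -0.00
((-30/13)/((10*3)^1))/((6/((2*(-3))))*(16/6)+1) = 3/65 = 0.05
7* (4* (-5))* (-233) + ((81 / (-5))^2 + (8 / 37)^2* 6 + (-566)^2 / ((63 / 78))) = 308702419889 / 718725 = 429513.96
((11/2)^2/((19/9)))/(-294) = -363/7448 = -0.05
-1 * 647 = -647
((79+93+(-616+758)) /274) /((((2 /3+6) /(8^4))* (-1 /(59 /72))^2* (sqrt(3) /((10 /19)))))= 17488544* sqrt(3) /210843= 143.67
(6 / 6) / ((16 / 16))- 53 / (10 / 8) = -207 / 5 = -41.40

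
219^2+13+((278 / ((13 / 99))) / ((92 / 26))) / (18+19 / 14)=299214596 / 6233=48004.91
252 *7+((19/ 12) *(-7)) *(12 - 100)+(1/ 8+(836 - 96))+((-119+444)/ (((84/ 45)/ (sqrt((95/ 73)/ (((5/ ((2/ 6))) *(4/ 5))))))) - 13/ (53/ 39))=1625 *sqrt(20805)/ 4088+4413703/ 1272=3527.23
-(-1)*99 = 99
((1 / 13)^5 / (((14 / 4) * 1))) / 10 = 1 / 12995255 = 0.00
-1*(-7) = 7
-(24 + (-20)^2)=-424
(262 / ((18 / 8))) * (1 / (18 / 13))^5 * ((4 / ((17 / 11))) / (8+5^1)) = 41156401 / 9034497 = 4.56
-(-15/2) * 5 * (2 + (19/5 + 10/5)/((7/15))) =541.07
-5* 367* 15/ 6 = -9175/ 2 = -4587.50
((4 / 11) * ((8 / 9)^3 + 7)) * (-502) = -11274920 / 8019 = -1406.03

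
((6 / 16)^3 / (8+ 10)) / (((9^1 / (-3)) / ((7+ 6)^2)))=-0.17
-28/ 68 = -7/ 17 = -0.41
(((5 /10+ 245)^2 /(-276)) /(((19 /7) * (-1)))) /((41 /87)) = 48939443 /286672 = 170.72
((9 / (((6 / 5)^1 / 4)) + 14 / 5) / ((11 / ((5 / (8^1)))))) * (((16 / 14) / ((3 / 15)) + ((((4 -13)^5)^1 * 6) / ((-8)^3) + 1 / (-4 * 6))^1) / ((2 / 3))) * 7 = 153773903 / 11264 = 13651.80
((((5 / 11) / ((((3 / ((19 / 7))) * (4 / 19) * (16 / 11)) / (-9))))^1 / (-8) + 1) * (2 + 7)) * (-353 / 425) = -28589823 / 1523200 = -18.77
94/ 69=1.36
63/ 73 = 0.86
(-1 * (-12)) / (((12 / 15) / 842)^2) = 13293075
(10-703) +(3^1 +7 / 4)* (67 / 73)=-201083 / 292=-688.64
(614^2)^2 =142125984016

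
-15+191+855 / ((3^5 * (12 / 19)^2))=718583 / 3888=184.82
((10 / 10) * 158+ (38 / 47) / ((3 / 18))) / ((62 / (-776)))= -2969752 / 1457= -2038.26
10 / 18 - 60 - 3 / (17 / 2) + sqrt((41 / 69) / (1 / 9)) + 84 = sqrt(2829) / 23 + 3703 / 153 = 26.52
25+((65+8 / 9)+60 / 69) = 91.76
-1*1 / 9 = -1 / 9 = -0.11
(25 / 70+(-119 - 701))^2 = 131675625 / 196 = 671814.41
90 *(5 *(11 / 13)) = 4950 / 13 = 380.77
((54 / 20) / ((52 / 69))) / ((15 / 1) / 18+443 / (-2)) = -5589 / 344240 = -0.02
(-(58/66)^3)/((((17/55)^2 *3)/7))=-4268075/257499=-16.58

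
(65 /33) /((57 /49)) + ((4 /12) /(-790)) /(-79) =198776477 /117393210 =1.69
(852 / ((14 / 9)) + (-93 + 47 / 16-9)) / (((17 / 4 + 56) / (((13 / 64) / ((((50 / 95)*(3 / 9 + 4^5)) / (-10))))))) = -37234509 / 1327142656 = -0.03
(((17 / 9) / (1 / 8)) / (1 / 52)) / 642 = 3536 / 2889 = 1.22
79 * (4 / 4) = 79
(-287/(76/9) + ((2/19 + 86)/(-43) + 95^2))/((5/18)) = 264384783/8170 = 32360.44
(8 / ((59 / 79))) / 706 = 316 / 20827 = 0.02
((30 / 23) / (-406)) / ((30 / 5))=-5 / 9338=-0.00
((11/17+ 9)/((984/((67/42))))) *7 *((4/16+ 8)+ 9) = 1541/816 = 1.89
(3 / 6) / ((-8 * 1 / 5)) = -5 / 16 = -0.31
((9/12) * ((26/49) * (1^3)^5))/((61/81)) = 3159/5978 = 0.53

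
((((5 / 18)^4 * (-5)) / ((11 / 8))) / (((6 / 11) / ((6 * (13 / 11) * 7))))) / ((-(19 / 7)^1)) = 1990625 / 2742498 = 0.73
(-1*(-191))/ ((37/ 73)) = 13943/ 37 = 376.84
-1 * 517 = -517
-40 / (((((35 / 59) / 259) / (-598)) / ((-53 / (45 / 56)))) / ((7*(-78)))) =5641312931072 / 15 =376087528738.13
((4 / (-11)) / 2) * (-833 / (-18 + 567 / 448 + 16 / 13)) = -1386112 / 141889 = -9.77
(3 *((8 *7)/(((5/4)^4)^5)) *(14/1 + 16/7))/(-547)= -3008263813595136/52165985107421875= -0.06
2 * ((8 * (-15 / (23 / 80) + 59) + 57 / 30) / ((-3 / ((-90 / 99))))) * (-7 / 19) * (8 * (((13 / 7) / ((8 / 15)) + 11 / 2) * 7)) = -91524874 / 14421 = -6346.64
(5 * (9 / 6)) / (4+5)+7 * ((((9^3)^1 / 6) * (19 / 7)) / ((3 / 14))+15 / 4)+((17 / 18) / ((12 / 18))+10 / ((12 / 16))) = 10814.83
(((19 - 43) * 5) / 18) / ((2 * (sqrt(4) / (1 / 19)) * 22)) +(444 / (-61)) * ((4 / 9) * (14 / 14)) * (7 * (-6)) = 10392847 / 76494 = 135.86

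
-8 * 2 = -16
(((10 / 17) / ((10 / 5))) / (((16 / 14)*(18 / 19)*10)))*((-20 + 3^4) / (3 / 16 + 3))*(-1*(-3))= 8113 / 5202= 1.56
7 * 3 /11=21 /11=1.91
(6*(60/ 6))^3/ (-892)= -54000/ 223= -242.15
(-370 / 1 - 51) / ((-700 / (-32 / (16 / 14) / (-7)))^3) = 421 / 5359375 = 0.00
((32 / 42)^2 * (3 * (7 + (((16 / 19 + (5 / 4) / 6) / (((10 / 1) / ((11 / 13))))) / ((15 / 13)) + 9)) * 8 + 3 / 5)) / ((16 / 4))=35244128 / 628425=56.08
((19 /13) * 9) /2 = 171 /26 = 6.58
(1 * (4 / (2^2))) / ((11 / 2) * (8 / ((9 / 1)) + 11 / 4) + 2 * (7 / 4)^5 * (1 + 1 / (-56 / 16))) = 4608 / 200269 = 0.02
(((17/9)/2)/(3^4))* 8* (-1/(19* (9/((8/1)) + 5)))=-544/678699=-0.00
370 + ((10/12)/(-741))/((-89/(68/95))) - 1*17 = 1326959863/3759093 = 353.00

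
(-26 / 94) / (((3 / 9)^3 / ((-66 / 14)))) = 35.21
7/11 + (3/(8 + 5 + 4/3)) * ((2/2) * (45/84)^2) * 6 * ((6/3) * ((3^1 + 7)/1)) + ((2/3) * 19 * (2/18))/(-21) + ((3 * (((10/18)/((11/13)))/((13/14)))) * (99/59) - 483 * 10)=-1067458060447/221525766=-4818.66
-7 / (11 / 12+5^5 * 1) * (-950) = 79800 / 37511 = 2.13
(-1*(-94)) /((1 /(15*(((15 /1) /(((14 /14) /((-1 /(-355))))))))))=4230 /71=59.58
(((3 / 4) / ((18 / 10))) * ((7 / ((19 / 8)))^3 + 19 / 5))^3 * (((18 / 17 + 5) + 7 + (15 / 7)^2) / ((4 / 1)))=5025560499584974190101 / 619312555583785728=8114.74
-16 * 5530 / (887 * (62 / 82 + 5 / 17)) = -15417640 / 162321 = -94.98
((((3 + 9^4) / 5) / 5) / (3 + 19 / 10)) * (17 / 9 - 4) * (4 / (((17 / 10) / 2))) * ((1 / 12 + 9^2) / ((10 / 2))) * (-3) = 46228064 / 1785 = 25898.08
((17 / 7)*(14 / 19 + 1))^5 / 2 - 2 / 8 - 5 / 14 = 111032256464719 / 166463183572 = 667.01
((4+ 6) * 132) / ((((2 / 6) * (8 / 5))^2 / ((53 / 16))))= 1967625 / 128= 15372.07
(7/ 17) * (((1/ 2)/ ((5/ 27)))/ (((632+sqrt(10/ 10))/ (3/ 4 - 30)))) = -7371/ 143480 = -0.05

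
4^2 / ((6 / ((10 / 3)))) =80 / 9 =8.89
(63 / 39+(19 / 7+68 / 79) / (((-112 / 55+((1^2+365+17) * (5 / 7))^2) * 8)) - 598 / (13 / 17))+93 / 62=-778.88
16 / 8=2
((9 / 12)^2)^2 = 81 / 256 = 0.32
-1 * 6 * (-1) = 6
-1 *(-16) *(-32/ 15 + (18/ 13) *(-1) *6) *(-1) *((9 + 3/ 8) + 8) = 566008/ 195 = 2902.61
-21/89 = -0.24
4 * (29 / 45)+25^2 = 28241 / 45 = 627.58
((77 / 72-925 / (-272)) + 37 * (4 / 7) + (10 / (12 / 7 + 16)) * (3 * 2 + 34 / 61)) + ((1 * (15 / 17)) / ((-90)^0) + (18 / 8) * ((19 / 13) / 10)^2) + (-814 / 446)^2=33.58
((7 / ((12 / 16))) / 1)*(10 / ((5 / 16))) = 298.67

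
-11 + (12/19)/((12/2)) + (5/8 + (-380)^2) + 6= 21948151/152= 144395.73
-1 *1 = -1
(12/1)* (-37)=-444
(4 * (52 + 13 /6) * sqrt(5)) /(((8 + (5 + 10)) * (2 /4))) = 42.13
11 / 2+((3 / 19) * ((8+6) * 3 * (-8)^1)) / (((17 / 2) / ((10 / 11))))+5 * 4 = 140883 / 7106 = 19.83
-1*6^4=-1296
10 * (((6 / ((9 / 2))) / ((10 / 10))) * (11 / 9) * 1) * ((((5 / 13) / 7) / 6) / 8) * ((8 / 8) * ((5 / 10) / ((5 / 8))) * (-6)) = -0.09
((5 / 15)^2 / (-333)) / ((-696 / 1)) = 1 / 2085912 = 0.00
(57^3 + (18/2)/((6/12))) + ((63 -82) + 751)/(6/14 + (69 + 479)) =711030153/3839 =185212.33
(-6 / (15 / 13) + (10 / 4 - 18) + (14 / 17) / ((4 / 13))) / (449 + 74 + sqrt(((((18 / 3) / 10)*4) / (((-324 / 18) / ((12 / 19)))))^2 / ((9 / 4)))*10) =-87324 / 2536655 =-0.03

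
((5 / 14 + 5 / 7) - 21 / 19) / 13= -9 / 3458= -0.00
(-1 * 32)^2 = 1024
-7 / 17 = -0.41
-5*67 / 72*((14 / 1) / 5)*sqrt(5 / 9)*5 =-2345*sqrt(5) / 108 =-48.55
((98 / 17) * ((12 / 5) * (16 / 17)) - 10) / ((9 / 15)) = 4366 / 867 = 5.04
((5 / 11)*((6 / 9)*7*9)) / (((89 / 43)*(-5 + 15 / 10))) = -2580 / 979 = -2.64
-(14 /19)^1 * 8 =-112 /19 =-5.89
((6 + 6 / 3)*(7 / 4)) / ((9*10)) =7 / 45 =0.16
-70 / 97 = -0.72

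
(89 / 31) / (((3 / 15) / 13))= 5785 / 31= 186.61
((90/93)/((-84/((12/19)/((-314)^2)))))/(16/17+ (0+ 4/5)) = -1275/30081836792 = -0.00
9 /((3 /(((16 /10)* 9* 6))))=1296 /5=259.20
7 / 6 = 1.17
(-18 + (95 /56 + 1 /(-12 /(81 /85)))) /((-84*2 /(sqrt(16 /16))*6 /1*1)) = 77983 /4798080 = 0.02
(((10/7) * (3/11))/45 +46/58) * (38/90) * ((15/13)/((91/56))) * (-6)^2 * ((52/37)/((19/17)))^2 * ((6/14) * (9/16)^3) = 3394702953/3252623528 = 1.04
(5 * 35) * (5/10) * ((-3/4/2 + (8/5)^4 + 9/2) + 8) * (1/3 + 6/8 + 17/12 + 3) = 8989.08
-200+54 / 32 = -3173 / 16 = -198.31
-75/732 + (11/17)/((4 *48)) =-19729/199104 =-0.10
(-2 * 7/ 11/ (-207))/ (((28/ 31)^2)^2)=923521/ 99969408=0.01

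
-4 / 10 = -2 / 5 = -0.40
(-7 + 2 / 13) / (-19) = 89 / 247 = 0.36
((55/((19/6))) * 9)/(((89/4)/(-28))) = -332640/1691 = -196.71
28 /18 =1.56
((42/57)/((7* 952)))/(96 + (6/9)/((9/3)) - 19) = 9/6285580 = 0.00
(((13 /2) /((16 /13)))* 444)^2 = 351900081 /64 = 5498438.77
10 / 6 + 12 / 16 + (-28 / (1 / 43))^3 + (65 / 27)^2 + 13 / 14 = -35625832210985 / 20412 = -1745337654.86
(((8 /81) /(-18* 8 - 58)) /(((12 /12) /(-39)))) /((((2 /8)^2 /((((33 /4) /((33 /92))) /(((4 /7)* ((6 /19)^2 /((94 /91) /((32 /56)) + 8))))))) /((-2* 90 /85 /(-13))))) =2324840 /11817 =196.74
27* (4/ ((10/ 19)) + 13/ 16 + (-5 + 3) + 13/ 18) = 15411/ 80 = 192.64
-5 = -5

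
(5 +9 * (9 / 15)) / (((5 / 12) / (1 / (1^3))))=624 / 25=24.96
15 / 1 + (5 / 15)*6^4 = 447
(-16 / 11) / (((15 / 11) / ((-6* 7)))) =224 / 5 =44.80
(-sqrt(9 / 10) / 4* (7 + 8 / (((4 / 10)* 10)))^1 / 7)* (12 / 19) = -81* sqrt(10) / 1330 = -0.19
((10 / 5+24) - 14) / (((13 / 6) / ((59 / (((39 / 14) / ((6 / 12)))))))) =9912 / 169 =58.65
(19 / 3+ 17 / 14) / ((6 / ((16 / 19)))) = 1268 / 1197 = 1.06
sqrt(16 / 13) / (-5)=-4 * sqrt(13) / 65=-0.22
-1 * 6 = -6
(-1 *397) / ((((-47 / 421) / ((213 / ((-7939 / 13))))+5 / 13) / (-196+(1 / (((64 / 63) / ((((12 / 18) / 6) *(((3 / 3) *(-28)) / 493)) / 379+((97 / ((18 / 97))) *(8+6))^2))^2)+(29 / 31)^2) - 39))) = -4772347550093446862149635709729050076324163 / 3048076542789064809897984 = -1565691505150533976.41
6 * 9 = 54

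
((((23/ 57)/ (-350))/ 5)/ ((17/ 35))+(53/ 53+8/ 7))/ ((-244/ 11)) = -7992479/ 82752600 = -0.10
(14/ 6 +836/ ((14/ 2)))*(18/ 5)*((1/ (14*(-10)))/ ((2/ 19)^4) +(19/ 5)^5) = 7884573887817/ 24500000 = 321819.34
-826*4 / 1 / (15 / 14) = -46256 / 15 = -3083.73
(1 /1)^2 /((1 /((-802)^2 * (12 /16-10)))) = -5949637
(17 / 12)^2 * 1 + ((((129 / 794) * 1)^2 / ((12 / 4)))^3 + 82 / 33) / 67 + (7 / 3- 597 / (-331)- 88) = -81.82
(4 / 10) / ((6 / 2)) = 2 / 15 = 0.13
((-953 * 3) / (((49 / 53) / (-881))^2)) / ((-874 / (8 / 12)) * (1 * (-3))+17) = -6233295435891 / 9483950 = -657246.76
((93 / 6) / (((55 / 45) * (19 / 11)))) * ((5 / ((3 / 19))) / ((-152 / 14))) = -21.41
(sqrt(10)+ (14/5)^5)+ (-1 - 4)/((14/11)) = sqrt(10)+ 7357661/43750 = 171.34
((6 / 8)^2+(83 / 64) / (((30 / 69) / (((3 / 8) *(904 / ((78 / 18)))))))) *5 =1946133 / 1664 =1169.55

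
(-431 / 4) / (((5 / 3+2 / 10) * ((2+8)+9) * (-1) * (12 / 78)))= 84045 / 4256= 19.75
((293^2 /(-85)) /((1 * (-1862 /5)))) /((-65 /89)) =-7640561 /2057510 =-3.71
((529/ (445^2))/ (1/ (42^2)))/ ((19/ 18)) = 16796808/ 3762475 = 4.46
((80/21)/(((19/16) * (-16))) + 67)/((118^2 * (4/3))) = 26653/7407568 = 0.00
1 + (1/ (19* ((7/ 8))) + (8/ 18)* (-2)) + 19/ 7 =3454/ 1197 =2.89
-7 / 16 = -0.44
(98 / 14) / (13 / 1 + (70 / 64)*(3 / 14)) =64 / 121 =0.53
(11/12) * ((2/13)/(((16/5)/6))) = 55/208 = 0.26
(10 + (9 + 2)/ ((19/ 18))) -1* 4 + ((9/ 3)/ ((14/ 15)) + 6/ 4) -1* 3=2412/ 133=18.14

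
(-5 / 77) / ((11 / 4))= -0.02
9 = 9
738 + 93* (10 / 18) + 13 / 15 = 11858 / 15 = 790.53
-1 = -1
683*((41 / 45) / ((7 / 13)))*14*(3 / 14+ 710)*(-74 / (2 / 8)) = -1071413373992 / 315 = -3401312298.39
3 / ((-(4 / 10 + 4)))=-15 / 22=-0.68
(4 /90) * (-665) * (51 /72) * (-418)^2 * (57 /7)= -268070297 /9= -29785588.56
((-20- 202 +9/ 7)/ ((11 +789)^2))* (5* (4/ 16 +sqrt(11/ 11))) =-309/ 143360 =-0.00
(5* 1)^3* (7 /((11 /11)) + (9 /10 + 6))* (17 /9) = 3281.94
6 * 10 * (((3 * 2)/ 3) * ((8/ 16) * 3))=180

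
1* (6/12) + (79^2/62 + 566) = 20682/31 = 667.16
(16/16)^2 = 1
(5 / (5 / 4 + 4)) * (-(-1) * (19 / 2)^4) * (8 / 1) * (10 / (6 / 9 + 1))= 2606420 / 7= 372345.71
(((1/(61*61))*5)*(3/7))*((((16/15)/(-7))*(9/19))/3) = -48/3464251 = -0.00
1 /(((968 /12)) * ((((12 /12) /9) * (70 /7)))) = 27 /2420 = 0.01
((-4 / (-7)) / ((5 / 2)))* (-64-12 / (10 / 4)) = -2752 / 175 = -15.73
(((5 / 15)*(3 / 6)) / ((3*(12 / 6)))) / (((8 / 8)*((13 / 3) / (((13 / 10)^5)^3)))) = 3937376385699289 / 12000000000000000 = 0.33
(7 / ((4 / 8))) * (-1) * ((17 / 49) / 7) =-0.69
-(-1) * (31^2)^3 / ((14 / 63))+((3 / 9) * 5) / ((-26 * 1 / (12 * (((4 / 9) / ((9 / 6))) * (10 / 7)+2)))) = 3993766562.64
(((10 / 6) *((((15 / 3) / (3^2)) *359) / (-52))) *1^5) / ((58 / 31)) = -278225 / 81432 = -3.42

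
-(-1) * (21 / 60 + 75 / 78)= 1.31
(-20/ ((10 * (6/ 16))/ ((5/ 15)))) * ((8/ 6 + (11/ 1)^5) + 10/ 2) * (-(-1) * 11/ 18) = -42519136/ 243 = -174975.87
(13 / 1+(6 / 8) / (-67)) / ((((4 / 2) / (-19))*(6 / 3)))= -66139 / 1072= -61.70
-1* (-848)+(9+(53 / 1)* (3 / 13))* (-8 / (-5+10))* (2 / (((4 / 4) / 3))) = 41872 / 65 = 644.18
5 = 5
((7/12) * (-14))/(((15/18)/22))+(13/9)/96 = -931327/4320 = -215.58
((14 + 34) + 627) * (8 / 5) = 1080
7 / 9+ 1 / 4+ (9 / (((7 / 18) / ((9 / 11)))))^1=55337 / 2772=19.96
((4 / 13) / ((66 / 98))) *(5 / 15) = 196 / 1287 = 0.15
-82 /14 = -41 /7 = -5.86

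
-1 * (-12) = 12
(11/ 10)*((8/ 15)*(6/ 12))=22/ 75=0.29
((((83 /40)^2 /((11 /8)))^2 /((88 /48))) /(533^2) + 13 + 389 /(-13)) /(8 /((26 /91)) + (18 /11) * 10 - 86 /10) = -127979766825037 /270460682492000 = -0.47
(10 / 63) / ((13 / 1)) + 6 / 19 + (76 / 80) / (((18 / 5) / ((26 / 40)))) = 1243703 / 2489760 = 0.50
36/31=1.16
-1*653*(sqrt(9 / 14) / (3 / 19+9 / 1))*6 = -343.03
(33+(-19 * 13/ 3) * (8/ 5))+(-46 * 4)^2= 506359/ 15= 33757.27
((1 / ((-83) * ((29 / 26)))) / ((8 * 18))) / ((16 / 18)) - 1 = -154061 / 154048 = -1.00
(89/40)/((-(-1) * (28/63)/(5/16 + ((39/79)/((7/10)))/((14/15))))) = 10598031/1981952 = 5.35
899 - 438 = 461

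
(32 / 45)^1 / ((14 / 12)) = 64 / 105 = 0.61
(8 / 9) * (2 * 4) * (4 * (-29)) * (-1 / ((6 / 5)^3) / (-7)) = -116000 / 1701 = -68.20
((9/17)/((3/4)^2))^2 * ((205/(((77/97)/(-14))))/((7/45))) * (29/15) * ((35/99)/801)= -1476262400/84030507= -17.57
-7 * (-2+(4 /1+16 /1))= -126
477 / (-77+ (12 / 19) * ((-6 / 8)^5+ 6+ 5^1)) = -2320128 / 341465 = -6.79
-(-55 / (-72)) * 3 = -55 / 24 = -2.29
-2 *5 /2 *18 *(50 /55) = -900 /11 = -81.82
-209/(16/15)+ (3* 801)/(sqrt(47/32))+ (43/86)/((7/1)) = -21937/112+ 9612* sqrt(94)/47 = 1786.94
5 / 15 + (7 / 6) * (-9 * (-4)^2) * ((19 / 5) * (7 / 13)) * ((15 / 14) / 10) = -7117 / 195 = -36.50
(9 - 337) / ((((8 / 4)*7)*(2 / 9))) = -738 / 7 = -105.43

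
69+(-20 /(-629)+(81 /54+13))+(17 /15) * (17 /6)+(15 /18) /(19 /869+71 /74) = 1158932399 /13231015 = 87.59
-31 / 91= -0.34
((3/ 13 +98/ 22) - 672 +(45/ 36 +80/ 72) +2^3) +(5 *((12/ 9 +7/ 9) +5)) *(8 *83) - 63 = 13092471/ 572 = 22888.94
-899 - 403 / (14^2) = -176607 / 196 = -901.06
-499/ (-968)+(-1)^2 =1467/ 968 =1.52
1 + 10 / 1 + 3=14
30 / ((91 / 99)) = 2970 / 91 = 32.64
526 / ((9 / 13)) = 6838 / 9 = 759.78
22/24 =11/12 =0.92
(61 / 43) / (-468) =-0.00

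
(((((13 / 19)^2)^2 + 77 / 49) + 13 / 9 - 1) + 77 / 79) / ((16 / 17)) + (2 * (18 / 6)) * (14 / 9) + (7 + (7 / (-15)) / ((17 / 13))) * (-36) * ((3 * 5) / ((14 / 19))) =-856653521023355 / 176421271824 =-4855.73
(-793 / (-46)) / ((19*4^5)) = 793 / 894976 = 0.00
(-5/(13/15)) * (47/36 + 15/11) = -26425/1716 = -15.40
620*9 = 5580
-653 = -653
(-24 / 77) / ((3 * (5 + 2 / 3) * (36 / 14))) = -4 / 561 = -0.01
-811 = -811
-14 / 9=-1.56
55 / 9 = 6.11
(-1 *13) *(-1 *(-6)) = -78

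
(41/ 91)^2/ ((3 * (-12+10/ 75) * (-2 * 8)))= 8405/ 23584288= 0.00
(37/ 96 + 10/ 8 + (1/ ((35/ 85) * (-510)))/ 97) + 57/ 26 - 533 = -2242081973/ 4236960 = -529.17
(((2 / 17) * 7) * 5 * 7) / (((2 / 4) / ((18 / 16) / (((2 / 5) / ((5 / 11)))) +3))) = 184485 / 748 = 246.64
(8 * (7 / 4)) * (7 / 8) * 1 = 49 / 4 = 12.25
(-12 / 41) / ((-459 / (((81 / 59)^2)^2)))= 19131876 / 8445800617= 0.00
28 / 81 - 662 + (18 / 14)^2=-2619545 / 3969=-660.00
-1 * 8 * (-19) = 152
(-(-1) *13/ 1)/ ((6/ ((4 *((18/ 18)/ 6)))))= 13/ 9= 1.44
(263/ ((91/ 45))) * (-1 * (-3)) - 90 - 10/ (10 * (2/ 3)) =298.66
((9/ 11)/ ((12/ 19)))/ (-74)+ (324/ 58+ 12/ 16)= 596637/ 94424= 6.32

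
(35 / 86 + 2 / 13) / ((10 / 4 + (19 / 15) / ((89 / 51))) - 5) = -0.32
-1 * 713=-713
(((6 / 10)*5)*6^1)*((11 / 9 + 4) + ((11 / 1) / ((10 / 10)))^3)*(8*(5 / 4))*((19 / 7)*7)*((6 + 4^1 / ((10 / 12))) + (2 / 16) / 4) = 197990051 / 4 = 49497512.75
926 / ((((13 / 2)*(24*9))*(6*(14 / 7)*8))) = 463 / 67392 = 0.01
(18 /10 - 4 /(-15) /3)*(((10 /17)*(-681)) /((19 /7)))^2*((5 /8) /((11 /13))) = 4102996625 /135014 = 30389.42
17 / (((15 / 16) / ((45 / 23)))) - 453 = -9603 / 23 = -417.52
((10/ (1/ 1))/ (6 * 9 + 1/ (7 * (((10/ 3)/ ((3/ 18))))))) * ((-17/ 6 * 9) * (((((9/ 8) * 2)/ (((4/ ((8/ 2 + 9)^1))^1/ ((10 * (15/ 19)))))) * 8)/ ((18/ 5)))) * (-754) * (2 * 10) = 1312242750000/ 143659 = 9134427.71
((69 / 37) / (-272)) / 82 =-69 / 825248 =-0.00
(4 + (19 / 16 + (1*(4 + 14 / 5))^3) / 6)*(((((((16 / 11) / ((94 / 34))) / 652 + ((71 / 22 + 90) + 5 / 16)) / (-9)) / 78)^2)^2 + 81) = 1835730078854862776951202143042104649839 / 400387718067946696317082162692096000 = 4584.88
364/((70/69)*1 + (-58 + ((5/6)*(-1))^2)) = -301392/46609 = -6.47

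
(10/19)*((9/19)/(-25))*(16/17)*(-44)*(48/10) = 304128/153425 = 1.98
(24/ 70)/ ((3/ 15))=12/ 7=1.71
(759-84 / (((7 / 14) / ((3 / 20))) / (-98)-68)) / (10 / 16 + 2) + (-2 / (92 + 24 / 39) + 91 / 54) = 23674432792 / 81278127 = 291.28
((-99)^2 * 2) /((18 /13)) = 14157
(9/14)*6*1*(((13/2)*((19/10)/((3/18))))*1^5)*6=1714.89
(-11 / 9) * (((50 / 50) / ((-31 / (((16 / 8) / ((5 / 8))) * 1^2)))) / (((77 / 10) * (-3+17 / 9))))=-16 / 1085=-0.01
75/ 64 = 1.17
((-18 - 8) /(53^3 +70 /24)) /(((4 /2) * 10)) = -78 /8932795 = -0.00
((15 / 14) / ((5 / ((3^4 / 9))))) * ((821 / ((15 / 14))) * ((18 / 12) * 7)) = 155169 / 10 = 15516.90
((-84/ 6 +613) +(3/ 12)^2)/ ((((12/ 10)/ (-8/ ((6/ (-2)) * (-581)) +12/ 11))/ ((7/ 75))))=369697/ 7304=50.62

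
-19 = -19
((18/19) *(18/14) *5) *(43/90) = 387/133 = 2.91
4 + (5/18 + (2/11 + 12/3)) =1675/198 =8.46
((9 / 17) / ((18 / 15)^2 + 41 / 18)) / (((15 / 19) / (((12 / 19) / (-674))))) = -1620 / 9584617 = -0.00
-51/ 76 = -0.67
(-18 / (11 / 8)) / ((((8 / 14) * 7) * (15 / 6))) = -72 / 55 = -1.31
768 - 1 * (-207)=975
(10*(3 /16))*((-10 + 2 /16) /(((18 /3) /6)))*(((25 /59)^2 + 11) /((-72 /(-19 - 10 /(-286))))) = -434253915 /7964528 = -54.52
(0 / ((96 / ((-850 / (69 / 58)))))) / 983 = 0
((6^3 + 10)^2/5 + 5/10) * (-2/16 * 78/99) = -120731/120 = -1006.09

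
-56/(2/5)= -140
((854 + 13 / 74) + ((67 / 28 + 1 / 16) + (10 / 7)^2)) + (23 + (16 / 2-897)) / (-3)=99845987 / 87024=1147.34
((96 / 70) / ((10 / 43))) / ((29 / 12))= 12384 / 5075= 2.44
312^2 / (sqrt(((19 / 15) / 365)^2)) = 532958400 / 19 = 28050442.11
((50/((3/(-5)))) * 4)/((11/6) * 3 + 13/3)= -2000/59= -33.90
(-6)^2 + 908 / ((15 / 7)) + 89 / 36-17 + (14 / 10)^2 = 402449 / 900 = 447.17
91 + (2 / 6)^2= 820 / 9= 91.11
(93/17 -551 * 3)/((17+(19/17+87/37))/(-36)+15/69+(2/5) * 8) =-4290265440/7418467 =-578.32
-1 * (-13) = 13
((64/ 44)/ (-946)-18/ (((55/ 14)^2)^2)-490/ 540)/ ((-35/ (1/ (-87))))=-0.00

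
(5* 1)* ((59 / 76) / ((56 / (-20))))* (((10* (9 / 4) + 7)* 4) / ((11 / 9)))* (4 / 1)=-783225 / 1463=-535.36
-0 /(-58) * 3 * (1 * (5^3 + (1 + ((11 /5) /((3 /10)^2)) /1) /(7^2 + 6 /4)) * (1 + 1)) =0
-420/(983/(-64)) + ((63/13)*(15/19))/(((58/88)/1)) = 233414580/7041229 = 33.15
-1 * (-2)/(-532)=-1/266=-0.00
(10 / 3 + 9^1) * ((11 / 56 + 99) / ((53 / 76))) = 3905165 / 2226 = 1754.34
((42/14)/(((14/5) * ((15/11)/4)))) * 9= 28.29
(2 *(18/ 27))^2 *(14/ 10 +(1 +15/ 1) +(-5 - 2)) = 832/ 45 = 18.49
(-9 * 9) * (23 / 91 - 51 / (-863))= -1983690 / 78533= -25.26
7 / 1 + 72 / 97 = 751 / 97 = 7.74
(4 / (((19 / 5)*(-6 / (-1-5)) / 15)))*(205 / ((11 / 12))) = 738000 / 209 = 3531.10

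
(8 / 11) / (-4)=-2 / 11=-0.18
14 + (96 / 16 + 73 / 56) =1193 / 56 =21.30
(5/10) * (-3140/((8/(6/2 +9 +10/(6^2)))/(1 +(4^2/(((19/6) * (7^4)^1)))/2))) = -7922539495/3284568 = -2412.05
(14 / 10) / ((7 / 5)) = 1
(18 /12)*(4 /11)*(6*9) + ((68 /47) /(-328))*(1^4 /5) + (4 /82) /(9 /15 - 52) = 1604474601 /54476290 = 29.45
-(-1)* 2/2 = 1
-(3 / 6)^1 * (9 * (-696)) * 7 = 21924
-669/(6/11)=-2453/2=-1226.50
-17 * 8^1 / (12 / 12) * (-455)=61880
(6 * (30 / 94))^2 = 8100 / 2209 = 3.67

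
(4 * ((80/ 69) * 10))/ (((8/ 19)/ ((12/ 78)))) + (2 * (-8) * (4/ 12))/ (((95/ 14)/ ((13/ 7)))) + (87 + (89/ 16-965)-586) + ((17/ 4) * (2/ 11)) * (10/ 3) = -21602529059/ 14997840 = -1440.38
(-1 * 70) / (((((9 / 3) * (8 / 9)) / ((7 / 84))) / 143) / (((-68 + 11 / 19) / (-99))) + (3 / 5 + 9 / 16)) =-31085600 / 662163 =-46.95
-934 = -934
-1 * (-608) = 608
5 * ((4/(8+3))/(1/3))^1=60/11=5.45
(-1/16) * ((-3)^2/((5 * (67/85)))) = -153/1072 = -0.14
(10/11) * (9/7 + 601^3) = 15195726160/77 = 197347092.99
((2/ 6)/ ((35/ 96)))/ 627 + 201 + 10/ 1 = 4630427/ 21945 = 211.00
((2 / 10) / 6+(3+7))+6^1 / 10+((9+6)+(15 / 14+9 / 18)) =5713 / 210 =27.20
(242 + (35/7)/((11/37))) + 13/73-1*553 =-236085/803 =-294.00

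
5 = 5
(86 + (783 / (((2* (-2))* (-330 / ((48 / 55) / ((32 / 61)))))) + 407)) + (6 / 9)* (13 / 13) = 71823689 / 145200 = 494.65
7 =7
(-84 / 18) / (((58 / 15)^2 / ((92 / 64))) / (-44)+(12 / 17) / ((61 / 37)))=-137739525 / 5660414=-24.33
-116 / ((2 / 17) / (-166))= 163676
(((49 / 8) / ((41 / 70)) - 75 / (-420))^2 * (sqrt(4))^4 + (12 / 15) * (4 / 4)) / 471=745749976 / 193978995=3.84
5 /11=0.45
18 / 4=9 / 2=4.50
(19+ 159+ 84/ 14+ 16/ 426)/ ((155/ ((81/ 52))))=52920/ 28613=1.85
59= 59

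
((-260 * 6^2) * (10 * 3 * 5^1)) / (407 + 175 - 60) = -78000 / 29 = -2689.66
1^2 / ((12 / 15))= 1.25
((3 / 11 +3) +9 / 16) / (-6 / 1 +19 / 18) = -6075 / 7832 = -0.78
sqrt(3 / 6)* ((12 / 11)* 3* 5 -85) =-755* sqrt(2) / 22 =-48.53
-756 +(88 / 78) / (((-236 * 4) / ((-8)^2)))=-1739732 / 2301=-756.08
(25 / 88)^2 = 625 / 7744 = 0.08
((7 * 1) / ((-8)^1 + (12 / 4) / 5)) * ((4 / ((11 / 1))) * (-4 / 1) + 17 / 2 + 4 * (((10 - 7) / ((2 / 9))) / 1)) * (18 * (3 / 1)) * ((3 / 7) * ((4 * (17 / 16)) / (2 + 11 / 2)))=-616437 / 814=-757.29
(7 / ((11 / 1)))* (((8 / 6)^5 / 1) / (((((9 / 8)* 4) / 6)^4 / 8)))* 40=587202560 / 216513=2712.09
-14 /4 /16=-7 /32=-0.22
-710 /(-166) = 355 /83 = 4.28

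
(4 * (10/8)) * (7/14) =5/2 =2.50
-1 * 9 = -9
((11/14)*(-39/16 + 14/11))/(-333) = 205/74592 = 0.00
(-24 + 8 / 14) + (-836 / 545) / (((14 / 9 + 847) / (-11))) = -13918688 / 594595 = -23.41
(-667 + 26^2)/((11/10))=90/11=8.18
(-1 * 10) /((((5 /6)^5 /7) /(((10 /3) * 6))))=-435456 /125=-3483.65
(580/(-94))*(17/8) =-2465/188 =-13.11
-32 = -32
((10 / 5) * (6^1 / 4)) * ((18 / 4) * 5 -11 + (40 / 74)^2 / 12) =94661 / 2738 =34.57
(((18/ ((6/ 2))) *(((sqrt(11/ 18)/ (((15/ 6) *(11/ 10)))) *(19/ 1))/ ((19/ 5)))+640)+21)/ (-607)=-661/ 607 - 20 *sqrt(22)/ 6677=-1.10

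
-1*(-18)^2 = -324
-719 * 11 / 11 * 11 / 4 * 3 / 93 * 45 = -355905 / 124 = -2870.20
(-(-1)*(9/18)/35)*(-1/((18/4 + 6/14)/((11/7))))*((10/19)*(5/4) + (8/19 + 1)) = -869/91770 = -0.01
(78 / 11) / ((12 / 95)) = 1235 / 22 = 56.14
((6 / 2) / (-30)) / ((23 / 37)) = -37 / 230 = -0.16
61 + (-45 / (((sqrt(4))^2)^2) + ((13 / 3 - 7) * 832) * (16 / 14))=-832417 / 336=-2477.43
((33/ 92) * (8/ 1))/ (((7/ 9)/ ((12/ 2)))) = 3564/ 161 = 22.14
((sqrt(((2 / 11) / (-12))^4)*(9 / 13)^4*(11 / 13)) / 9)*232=4698 / 4084223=0.00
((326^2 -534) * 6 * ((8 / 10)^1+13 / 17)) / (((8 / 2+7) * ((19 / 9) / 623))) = 24901606548 / 935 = 26632734.28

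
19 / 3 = 6.33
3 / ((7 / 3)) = 9 / 7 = 1.29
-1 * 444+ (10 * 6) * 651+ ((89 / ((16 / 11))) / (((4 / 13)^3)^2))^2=22330005857332914457 / 4294967296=5199109636.56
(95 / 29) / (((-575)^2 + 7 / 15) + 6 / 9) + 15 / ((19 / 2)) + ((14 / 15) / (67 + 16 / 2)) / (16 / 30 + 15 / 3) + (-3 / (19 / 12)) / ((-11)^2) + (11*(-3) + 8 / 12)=-21109587855100759 / 686093819866400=-30.77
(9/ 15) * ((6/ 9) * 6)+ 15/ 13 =3.55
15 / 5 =3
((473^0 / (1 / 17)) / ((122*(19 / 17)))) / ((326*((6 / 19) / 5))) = 1445 / 238632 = 0.01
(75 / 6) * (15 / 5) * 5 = 375 / 2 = 187.50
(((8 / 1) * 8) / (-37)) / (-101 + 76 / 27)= 1728 / 98087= 0.02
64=64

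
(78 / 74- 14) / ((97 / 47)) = -22513 / 3589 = -6.27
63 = 63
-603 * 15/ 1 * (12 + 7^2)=-551745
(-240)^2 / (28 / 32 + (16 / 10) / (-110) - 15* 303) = -42240000 / 3332369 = -12.68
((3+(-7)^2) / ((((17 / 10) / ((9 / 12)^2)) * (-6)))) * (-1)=195 / 68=2.87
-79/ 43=-1.84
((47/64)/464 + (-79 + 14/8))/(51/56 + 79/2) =-517993/270976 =-1.91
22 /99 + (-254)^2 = 580646 /9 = 64516.22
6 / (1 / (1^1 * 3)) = 18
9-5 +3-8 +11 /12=-1 /12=-0.08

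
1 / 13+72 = 937 / 13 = 72.08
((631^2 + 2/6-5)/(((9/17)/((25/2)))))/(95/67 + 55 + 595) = 6802500955/471366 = 14431.46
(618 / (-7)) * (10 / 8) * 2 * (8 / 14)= -6180 / 49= -126.12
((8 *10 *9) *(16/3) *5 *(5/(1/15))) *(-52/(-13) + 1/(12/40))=10560000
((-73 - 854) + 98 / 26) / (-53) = 12002 / 689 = 17.42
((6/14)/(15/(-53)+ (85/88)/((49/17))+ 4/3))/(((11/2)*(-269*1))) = -53424/255512071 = -0.00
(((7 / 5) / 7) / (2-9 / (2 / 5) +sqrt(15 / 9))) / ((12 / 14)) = -287 / 25115-14 *sqrt(15) / 75345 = -0.01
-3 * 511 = -1533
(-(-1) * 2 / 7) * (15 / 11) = 30 / 77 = 0.39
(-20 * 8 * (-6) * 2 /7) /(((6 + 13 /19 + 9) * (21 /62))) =376960 /7301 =51.63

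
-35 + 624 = 589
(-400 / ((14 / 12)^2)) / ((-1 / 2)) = 28800 / 49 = 587.76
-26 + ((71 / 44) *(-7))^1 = -1641 / 44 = -37.30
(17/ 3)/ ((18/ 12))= 34/ 9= 3.78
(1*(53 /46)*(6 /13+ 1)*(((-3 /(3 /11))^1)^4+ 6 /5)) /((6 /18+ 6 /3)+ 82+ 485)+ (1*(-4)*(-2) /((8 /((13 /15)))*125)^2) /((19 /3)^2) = 1559424333343403 /36007775781250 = 43.31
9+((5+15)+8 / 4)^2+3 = 496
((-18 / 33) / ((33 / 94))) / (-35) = 188 / 4235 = 0.04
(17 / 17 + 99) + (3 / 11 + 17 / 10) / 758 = 8338217 / 83380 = 100.00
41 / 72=0.57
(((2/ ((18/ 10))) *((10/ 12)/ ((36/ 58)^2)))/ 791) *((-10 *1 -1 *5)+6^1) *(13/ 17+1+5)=-2417875/ 13070484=-0.18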